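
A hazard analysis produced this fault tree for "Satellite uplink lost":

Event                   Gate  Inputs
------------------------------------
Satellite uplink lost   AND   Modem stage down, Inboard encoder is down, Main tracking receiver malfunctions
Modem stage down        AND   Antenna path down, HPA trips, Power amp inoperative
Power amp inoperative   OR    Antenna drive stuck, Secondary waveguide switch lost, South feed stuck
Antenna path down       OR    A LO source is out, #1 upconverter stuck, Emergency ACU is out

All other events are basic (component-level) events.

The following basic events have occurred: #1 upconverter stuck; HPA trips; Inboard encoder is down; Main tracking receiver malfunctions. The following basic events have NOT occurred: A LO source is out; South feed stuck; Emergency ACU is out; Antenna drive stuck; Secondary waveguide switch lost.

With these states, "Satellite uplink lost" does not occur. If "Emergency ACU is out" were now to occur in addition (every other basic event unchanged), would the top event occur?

No

Counterfactual: set "Emergency ACU is out" to occurred.
Antenna path down [OR]: A LO source is out=not, #1 upconverter stuck=occurs, Emergency ACU is out=occurs → at least one input occurs → occurs.
Power amp inoperative [OR]: Antenna drive stuck=not, Secondary waveguide switch lost=not, South feed stuck=not → no input occurs → does not occur.
Modem stage down [AND]: Antenna path down=occurs, HPA trips=occurs, Power amp inoperative=not → not all inputs occur → does not occur.
Satellite uplink lost [AND]: Modem stage down=not, Inboard encoder is down=occurs, Main tracking receiver malfunctions=occurs → not all inputs occur → does not occur.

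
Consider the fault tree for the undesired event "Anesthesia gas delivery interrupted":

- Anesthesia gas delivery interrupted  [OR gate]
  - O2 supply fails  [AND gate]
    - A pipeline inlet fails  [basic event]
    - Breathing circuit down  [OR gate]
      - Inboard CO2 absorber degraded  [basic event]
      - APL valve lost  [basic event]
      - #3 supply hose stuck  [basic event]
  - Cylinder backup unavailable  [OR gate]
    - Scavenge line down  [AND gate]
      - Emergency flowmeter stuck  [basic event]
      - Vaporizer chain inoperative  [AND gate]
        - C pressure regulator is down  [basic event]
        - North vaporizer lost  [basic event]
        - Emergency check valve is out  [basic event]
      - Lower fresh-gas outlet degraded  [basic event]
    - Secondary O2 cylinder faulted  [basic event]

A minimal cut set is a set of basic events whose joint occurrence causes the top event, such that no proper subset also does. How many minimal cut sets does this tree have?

5

Breathing circuit down [OR]: union of children's cut sets → 3 cut set(s).
O2 supply fails [AND]: one cut set from each child combined → 1 × 3 = 3 cut set(s).
Vaporizer chain inoperative [AND]: one cut set from each child combined → 1 × 1 × 1 = 1 cut set(s).
Scavenge line down [AND]: one cut set from each child combined → 1 × 1 × 1 = 1 cut set(s).
Cylinder backup unavailable [OR]: union of children's cut sets → 2 cut set(s).
Anesthesia gas delivery interrupted [OR]: union of children's cut sets → 5 cut set(s).
Minimal cut sets: {A pipeline inlet fails, Inboard CO2 absorber degraded}; {A pipeline inlet fails, APL valve lost}; {#3 supply hose stuck, A pipeline inlet fails}; {C pressure regulator is down, Emergency check valve is out, Emergency flowmeter stuck, Lower fresh-gas outlet degraded, North vaporizer lost}; {Secondary O2 cylinder faulted}.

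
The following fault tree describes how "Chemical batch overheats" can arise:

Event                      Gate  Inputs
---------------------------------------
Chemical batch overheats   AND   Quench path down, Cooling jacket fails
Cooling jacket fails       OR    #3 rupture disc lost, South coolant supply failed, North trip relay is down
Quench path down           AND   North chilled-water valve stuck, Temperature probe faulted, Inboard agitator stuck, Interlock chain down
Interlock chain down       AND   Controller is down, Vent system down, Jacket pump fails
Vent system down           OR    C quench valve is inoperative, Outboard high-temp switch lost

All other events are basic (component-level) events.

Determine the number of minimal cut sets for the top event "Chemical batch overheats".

6

Vent system down [OR]: union of children's cut sets → 2 cut set(s).
Interlock chain down [AND]: one cut set from each child combined → 1 × 2 × 1 = 2 cut set(s).
Quench path down [AND]: one cut set from each child combined → 1 × 1 × 1 × 2 = 2 cut set(s).
Cooling jacket fails [OR]: union of children's cut sets → 3 cut set(s).
Chemical batch overheats [AND]: one cut set from each child combined → 2 × 3 = 6 cut set(s).
Minimal cut sets: {#3 rupture disc lost, C quench valve is inoperative, Controller is down, Inboard agitator stuck, Jacket pump fails, North chilled-water valve stuck, Temperature probe faulted}; {C quench valve is inoperative, Controller is down, Inboard agitator stuck, Jacket pump fails, North chilled-water valve stuck, South coolant supply failed, Temperature probe faulted}; {C quench valve is inoperative, Controller is down, Inboard agitator stuck, Jacket pump fails, North chilled-water valve stuck, North trip relay is down, Temperature probe faulted}; {#3 rupture disc lost, Controller is down, Inboard agitator stuck, Jacket pump fails, North chilled-water valve stuck, Outboard high-temp switch lost, Temperature probe faulted}; {Controller is down, Inboard agitator stuck, Jacket pump fails, North chilled-water valve stuck, Outboard high-temp switch lost, South coolant supply failed, Temperature probe faulted}; {Controller is down, Inboard agitator stuck, Jacket pump fails, North chilled-water valve stuck, North trip relay is down, Outboard high-temp switch lost, Temperature probe faulted}.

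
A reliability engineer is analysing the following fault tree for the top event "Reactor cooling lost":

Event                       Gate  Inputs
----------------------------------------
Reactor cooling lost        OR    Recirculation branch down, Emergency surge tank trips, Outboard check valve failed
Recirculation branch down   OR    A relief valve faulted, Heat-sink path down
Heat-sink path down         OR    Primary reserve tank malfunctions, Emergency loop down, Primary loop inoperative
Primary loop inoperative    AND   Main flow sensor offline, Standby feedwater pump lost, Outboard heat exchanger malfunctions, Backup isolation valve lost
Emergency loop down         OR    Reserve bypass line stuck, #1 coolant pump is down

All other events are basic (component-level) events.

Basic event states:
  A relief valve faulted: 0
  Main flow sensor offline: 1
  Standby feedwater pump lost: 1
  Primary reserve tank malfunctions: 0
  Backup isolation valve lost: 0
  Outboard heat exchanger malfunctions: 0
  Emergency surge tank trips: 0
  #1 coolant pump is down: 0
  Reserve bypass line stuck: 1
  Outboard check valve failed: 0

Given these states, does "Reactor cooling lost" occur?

Yes

Emergency loop down [OR]: Reserve bypass line stuck=occurs, #1 coolant pump is down=not → at least one input occurs → occurs.
Primary loop inoperative [AND]: Main flow sensor offline=occurs, Standby feedwater pump lost=occurs, Outboard heat exchanger malfunctions=not, Backup isolation valve lost=not → not all inputs occur → does not occur.
Heat-sink path down [OR]: Primary reserve tank malfunctions=not, Emergency loop down=occurs, Primary loop inoperative=not → at least one input occurs → occurs.
Recirculation branch down [OR]: A relief valve faulted=not, Heat-sink path down=occurs → at least one input occurs → occurs.
Reactor cooling lost [OR]: Recirculation branch down=occurs, Emergency surge tank trips=not, Outboard check valve failed=not → at least one input occurs → occurs.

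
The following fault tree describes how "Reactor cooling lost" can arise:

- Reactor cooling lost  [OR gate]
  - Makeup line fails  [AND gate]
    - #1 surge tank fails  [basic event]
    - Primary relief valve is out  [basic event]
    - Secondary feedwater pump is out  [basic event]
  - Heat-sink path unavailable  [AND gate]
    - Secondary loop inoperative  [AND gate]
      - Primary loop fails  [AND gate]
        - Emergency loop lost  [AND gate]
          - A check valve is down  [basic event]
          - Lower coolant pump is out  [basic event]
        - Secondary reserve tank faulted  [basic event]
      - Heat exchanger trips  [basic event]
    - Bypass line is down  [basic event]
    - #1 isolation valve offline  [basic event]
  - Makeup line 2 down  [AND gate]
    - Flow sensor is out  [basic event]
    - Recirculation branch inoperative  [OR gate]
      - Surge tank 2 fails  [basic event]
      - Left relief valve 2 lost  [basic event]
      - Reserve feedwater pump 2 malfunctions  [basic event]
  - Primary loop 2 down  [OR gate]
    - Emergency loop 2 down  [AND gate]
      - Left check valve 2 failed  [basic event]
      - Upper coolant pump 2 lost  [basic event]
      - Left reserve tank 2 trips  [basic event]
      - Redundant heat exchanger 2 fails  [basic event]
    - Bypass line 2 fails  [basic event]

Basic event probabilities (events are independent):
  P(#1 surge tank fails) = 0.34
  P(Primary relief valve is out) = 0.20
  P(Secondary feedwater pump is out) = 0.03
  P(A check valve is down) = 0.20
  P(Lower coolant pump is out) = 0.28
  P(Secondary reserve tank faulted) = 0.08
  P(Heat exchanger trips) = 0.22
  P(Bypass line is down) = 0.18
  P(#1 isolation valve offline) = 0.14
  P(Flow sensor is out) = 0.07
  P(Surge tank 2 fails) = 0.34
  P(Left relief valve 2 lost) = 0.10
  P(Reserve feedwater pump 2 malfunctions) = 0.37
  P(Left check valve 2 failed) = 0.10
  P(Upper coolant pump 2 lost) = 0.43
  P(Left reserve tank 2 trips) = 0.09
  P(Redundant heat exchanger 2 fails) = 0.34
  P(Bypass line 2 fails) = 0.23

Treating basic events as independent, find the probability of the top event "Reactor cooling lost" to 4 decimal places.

P(Makeup line fails) [AND] = 0.34 × 0.20 × 0.03 = 0.002040
P(Emergency loop lost) [AND] = 0.20 × 0.28 = 0.056000
P(Primary loop fails) [AND] = 0.056000 × 0.08 = 0.004480
P(Secondary loop inoperative) [AND] = 0.004480 × 0.22 = 0.000986
P(Heat-sink path unavailable) [AND] = 0.000986 × 0.18 × 0.14 = 0.000025
P(Recirculation branch inoperative) [OR] = 1 − (1−0.34) × (1−0.10) × (1−0.37) = 0.625780
P(Makeup line 2 down) [AND] = 0.07 × 0.625780 = 0.043805
P(Emergency loop 2 down) [AND] = 0.10 × 0.43 × 0.09 × 0.34 = 0.001316
P(Primary loop 2 down) [OR] = 1 − (1−0.001316) × (1−0.23) = 0.231013
P(Reactor cooling lost) [OR] = 1 − (1−0.002040) × (1−0.000025) × (1−0.043805) × (1−0.231013) = 0.266217
Rounded to 4 decimal places: P(Reactor cooling lost) ≈ 0.2662.

0.2662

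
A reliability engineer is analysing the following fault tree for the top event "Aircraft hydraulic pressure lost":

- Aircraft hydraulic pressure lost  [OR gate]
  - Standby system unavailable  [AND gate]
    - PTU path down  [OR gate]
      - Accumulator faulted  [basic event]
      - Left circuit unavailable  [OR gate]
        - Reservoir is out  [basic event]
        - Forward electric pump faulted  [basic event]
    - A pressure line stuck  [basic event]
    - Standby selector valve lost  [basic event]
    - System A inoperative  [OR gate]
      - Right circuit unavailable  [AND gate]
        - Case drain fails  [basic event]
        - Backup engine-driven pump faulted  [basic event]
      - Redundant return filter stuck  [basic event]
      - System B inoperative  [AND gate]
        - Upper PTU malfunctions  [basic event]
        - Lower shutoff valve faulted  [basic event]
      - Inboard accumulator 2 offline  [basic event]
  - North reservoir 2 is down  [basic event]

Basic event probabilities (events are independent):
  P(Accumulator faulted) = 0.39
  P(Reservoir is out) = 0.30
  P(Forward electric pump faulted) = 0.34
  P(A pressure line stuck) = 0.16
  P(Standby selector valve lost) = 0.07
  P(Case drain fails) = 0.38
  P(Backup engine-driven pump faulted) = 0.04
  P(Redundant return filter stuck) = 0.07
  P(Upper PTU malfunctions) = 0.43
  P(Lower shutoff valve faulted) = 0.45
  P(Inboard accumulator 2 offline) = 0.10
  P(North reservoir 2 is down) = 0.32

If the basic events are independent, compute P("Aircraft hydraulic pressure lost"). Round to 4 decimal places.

P(Left circuit unavailable) [OR] = 1 − (1−0.30) × (1−0.34) = 0.538000
P(PTU path down) [OR] = 1 − (1−0.39) × (1−0.538000) = 0.718180
P(Right circuit unavailable) [AND] = 0.38 × 0.04 = 0.015200
P(System B inoperative) [AND] = 0.43 × 0.45 = 0.193500
P(System A inoperative) [OR] = 1 − (1−0.015200) × (1−0.07) × (1−0.193500) × (1−0.10) = 0.335220
P(Standby system unavailable) [AND] = 0.718180 × 0.16 × 0.07 × 0.335220 = 0.002696
P(Aircraft hydraulic pressure lost) [OR] = 1 − (1−0.002696) × (1−0.32) = 0.321833
Rounded to 4 decimal places: P(Aircraft hydraulic pressure lost) ≈ 0.3218.

0.3218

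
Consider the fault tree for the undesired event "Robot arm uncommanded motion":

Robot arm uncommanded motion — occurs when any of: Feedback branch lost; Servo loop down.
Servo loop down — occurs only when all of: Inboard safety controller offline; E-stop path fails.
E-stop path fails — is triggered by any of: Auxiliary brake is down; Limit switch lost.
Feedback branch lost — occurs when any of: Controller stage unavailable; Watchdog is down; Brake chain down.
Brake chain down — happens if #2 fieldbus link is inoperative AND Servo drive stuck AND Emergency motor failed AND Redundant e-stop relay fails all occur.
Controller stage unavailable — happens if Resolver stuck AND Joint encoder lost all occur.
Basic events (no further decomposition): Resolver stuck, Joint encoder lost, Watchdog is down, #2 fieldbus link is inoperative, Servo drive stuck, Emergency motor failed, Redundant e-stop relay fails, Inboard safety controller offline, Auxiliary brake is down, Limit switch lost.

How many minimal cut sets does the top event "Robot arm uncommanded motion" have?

Controller stage unavailable [AND]: one cut set from each child combined → 1 × 1 = 1 cut set(s).
Brake chain down [AND]: one cut set from each child combined → 1 × 1 × 1 × 1 = 1 cut set(s).
Feedback branch lost [OR]: union of children's cut sets → 3 cut set(s).
E-stop path fails [OR]: union of children's cut sets → 2 cut set(s).
Servo loop down [AND]: one cut set from each child combined → 1 × 2 = 2 cut set(s).
Robot arm uncommanded motion [OR]: union of children's cut sets → 5 cut set(s).
Minimal cut sets: {Joint encoder lost, Resolver stuck}; {Watchdog is down}; {#2 fieldbus link is inoperative, Emergency motor failed, Redundant e-stop relay fails, Servo drive stuck}; {Auxiliary brake is down, Inboard safety controller offline}; {Inboard safety controller offline, Limit switch lost}.

5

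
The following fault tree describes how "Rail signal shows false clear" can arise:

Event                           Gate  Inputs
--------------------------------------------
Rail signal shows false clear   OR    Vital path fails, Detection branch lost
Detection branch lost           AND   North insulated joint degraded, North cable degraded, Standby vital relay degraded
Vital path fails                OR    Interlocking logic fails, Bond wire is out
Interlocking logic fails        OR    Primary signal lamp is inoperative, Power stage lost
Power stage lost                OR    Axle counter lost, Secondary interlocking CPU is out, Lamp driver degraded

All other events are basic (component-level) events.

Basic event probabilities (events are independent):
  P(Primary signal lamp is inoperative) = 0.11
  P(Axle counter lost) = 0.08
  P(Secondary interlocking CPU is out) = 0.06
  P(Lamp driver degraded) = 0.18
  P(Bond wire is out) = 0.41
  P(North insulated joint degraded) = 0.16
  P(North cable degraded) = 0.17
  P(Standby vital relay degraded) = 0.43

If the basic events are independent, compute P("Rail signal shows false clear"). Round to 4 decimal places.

0.6320

P(Power stage lost) [OR] = 1 − (1−0.08) × (1−0.06) × (1−0.18) = 0.290864
P(Interlocking logic fails) [OR] = 1 − (1−0.11) × (1−0.290864) = 0.368869
P(Vital path fails) [OR] = 1 − (1−0.368869) × (1−0.41) = 0.627633
P(Detection branch lost) [AND] = 0.16 × 0.17 × 0.43 = 0.011696
P(Rail signal shows false clear) [OR] = 1 − (1−0.627633) × (1−0.011696) = 0.631988
Rounded to 4 decimal places: P(Rail signal shows false clear) ≈ 0.6320.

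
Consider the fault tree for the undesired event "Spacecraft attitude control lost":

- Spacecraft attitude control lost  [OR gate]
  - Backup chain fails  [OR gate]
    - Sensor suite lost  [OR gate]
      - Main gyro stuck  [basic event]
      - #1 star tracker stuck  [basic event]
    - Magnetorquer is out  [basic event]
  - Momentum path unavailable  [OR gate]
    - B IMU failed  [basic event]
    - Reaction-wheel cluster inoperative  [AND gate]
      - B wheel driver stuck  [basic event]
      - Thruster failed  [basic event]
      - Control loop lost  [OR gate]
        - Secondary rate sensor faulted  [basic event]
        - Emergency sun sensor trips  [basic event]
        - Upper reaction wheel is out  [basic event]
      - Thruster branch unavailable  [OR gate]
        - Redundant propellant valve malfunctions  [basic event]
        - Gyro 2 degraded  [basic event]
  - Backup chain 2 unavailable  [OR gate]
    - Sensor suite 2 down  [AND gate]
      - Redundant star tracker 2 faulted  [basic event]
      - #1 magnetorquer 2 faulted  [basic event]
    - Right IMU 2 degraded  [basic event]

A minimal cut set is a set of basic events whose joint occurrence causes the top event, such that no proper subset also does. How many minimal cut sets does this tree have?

Sensor suite lost [OR]: union of children's cut sets → 2 cut set(s).
Backup chain fails [OR]: union of children's cut sets → 3 cut set(s).
Control loop lost [OR]: union of children's cut sets → 3 cut set(s).
Thruster branch unavailable [OR]: union of children's cut sets → 2 cut set(s).
Reaction-wheel cluster inoperative [AND]: one cut set from each child combined → 1 × 1 × 3 × 2 = 6 cut set(s).
Momentum path unavailable [OR]: union of children's cut sets → 7 cut set(s).
Sensor suite 2 down [AND]: one cut set from each child combined → 1 × 1 = 1 cut set(s).
Backup chain 2 unavailable [OR]: union of children's cut sets → 2 cut set(s).
Spacecraft attitude control lost [OR]: union of children's cut sets → 12 cut set(s).

12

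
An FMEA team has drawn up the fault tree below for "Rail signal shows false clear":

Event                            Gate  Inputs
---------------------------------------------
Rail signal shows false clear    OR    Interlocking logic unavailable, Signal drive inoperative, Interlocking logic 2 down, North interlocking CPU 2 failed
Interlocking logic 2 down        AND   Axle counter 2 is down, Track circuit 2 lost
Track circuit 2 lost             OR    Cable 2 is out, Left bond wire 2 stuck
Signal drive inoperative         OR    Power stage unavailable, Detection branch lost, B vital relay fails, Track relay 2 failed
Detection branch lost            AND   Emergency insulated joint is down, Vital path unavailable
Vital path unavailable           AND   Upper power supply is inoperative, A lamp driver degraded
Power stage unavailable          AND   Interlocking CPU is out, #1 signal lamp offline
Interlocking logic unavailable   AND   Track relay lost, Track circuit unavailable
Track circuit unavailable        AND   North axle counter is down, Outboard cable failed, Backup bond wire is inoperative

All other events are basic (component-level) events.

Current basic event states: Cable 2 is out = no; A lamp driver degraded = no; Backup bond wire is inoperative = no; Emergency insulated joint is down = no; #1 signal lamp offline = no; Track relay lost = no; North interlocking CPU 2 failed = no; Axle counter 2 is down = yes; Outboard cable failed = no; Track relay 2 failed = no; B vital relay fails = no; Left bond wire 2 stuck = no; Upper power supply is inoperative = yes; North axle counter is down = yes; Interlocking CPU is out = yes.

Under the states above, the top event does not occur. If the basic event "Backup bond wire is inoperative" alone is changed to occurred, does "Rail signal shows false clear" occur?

No

Counterfactual: set "Backup bond wire is inoperative" to occurred.
Track circuit unavailable [AND]: North axle counter is down=occurs, Outboard cable failed=not, Backup bond wire is inoperative=occurs → not all inputs occur → does not occur.
Interlocking logic unavailable [AND]: Track relay lost=not, Track circuit unavailable=not → not all inputs occur → does not occur.
Power stage unavailable [AND]: Interlocking CPU is out=occurs, #1 signal lamp offline=not → not all inputs occur → does not occur.
Vital path unavailable [AND]: Upper power supply is inoperative=occurs, A lamp driver degraded=not → not all inputs occur → does not occur.
Detection branch lost [AND]: Emergency insulated joint is down=not, Vital path unavailable=not → not all inputs occur → does not occur.
Signal drive inoperative [OR]: Power stage unavailable=not, Detection branch lost=not, B vital relay fails=not, Track relay 2 failed=not → no input occurs → does not occur.
Track circuit 2 lost [OR]: Cable 2 is out=not, Left bond wire 2 stuck=not → no input occurs → does not occur.
Interlocking logic 2 down [AND]: Axle counter 2 is down=occurs, Track circuit 2 lost=not → not all inputs occur → does not occur.
Rail signal shows false clear [OR]: Interlocking logic unavailable=not, Signal drive inoperative=not, Interlocking logic 2 down=not, North interlocking CPU 2 failed=not → no input occurs → does not occur.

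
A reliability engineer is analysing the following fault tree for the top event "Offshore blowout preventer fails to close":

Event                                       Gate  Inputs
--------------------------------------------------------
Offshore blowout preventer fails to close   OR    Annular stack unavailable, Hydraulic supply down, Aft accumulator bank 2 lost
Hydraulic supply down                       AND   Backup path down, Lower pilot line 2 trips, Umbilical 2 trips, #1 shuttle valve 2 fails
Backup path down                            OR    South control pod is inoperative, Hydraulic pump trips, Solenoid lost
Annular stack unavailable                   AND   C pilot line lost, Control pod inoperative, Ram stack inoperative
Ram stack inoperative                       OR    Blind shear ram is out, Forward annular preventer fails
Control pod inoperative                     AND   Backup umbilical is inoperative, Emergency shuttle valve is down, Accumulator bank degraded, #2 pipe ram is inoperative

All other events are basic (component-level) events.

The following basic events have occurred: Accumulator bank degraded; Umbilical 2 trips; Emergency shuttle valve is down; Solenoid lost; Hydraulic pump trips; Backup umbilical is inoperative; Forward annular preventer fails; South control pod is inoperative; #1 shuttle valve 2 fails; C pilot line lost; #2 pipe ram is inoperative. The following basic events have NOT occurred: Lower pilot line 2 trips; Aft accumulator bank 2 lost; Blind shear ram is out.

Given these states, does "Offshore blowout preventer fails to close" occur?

Yes

Control pod inoperative [AND]: Backup umbilical is inoperative=occurs, Emergency shuttle valve is down=occurs, Accumulator bank degraded=occurs, #2 pipe ram is inoperative=occurs → all inputs occur → occurs.
Ram stack inoperative [OR]: Blind shear ram is out=not, Forward annular preventer fails=occurs → at least one input occurs → occurs.
Annular stack unavailable [AND]: C pilot line lost=occurs, Control pod inoperative=occurs, Ram stack inoperative=occurs → all inputs occur → occurs.
Backup path down [OR]: South control pod is inoperative=occurs, Hydraulic pump trips=occurs, Solenoid lost=occurs → at least one input occurs → occurs.
Hydraulic supply down [AND]: Backup path down=occurs, Lower pilot line 2 trips=not, Umbilical 2 trips=occurs, #1 shuttle valve 2 fails=occurs → not all inputs occur → does not occur.
Offshore blowout preventer fails to close [OR]: Annular stack unavailable=occurs, Hydraulic supply down=not, Aft accumulator bank 2 lost=not → at least one input occurs → occurs.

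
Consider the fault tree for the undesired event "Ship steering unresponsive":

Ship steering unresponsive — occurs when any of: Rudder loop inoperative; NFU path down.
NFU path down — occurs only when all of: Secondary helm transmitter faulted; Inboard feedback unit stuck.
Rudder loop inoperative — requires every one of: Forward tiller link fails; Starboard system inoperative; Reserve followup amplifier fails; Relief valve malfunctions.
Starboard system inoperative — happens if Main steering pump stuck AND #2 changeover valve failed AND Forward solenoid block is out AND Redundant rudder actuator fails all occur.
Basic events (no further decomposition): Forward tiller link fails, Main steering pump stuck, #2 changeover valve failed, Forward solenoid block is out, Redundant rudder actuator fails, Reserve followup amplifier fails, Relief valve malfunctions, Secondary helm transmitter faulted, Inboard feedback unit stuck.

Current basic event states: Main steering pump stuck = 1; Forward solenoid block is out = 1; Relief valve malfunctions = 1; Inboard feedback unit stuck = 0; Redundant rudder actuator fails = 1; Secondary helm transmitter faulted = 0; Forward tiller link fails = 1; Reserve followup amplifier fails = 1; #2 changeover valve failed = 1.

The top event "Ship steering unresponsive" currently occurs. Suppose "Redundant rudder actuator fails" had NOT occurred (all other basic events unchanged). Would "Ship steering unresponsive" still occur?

No

Counterfactual: set "Redundant rudder actuator fails" to not occurred.
Starboard system inoperative [AND]: Main steering pump stuck=occurs, #2 changeover valve failed=occurs, Forward solenoid block is out=occurs, Redundant rudder actuator fails=not → not all inputs occur → does not occur.
Rudder loop inoperative [AND]: Forward tiller link fails=occurs, Starboard system inoperative=not, Reserve followup amplifier fails=occurs, Relief valve malfunctions=occurs → not all inputs occur → does not occur.
NFU path down [AND]: Secondary helm transmitter faulted=not, Inboard feedback unit stuck=not → not all inputs occur → does not occur.
Ship steering unresponsive [OR]: Rudder loop inoperative=not, NFU path down=not → no input occurs → does not occur.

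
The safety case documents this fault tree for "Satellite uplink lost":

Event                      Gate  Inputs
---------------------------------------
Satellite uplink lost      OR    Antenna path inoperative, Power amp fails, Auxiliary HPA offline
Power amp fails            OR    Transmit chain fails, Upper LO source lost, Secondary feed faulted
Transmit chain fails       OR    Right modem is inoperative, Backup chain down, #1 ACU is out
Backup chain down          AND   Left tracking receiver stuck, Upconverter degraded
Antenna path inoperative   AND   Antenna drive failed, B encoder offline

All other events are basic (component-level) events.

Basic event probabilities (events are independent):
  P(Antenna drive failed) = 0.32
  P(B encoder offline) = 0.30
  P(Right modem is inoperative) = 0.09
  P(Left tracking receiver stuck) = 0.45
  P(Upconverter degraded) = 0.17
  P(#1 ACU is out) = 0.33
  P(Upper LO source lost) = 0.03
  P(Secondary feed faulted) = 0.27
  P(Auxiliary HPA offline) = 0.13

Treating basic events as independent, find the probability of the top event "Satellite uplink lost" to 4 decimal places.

P(Antenna path inoperative) [AND] = 0.32 × 0.30 = 0.096000
P(Backup chain down) [AND] = 0.45 × 0.17 = 0.076500
P(Transmit chain fails) [OR] = 1 − (1−0.09) × (1−0.076500) × (1−0.33) = 0.436942
P(Power amp fails) [OR] = 1 − (1−0.436942) × (1−0.03) × (1−0.27) = 0.601299
P(Satellite uplink lost) [OR] = 1 − (1−0.096000) × (1−0.601299) × (1−0.13) = 0.686430
Rounded to 4 decimal places: P(Satellite uplink lost) ≈ 0.6864.

0.6864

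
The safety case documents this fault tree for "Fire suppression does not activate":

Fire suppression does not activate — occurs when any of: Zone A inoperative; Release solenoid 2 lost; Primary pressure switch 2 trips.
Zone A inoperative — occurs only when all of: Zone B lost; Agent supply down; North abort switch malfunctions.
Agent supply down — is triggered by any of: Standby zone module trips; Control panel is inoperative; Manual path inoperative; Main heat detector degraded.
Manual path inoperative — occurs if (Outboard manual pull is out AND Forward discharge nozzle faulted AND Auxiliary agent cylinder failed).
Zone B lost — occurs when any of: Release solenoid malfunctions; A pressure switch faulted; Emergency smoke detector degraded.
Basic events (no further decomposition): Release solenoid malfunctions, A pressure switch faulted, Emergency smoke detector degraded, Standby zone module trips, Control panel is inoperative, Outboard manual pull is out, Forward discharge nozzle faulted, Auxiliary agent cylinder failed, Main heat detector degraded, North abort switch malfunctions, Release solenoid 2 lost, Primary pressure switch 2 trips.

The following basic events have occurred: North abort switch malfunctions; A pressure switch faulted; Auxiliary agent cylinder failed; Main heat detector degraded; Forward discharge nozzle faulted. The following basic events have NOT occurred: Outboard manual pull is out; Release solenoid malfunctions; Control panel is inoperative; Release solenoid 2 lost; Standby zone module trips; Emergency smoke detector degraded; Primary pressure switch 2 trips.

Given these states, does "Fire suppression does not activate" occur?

Zone B lost [OR]: Release solenoid malfunctions=not, A pressure switch faulted=occurs, Emergency smoke detector degraded=not → at least one input occurs → occurs.
Manual path inoperative [AND]: Outboard manual pull is out=not, Forward discharge nozzle faulted=occurs, Auxiliary agent cylinder failed=occurs → not all inputs occur → does not occur.
Agent supply down [OR]: Standby zone module trips=not, Control panel is inoperative=not, Manual path inoperative=not, Main heat detector degraded=occurs → at least one input occurs → occurs.
Zone A inoperative [AND]: Zone B lost=occurs, Agent supply down=occurs, North abort switch malfunctions=occurs → all inputs occur → occurs.
Fire suppression does not activate [OR]: Zone A inoperative=occurs, Release solenoid 2 lost=not, Primary pressure switch 2 trips=not → at least one input occurs → occurs.

Yes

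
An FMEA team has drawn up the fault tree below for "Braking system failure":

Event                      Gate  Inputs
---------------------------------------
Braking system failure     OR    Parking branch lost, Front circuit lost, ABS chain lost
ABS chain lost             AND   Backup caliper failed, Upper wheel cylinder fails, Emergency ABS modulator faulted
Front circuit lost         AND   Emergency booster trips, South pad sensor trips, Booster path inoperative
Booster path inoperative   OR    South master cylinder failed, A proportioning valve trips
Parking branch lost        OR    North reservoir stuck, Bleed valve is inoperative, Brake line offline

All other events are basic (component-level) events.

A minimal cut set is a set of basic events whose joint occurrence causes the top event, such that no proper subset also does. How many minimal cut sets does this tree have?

Parking branch lost [OR]: union of children's cut sets → 3 cut set(s).
Booster path inoperative [OR]: union of children's cut sets → 2 cut set(s).
Front circuit lost [AND]: one cut set from each child combined → 1 × 1 × 2 = 2 cut set(s).
ABS chain lost [AND]: one cut set from each child combined → 1 × 1 × 1 = 1 cut set(s).
Braking system failure [OR]: union of children's cut sets → 6 cut set(s).
Minimal cut sets: {North reservoir stuck}; {Bleed valve is inoperative}; {Brake line offline}; {Emergency booster trips, South master cylinder failed, South pad sensor trips}; {A proportioning valve trips, Emergency booster trips, South pad sensor trips}; {Backup caliper failed, Emergency ABS modulator faulted, Upper wheel cylinder fails}.

6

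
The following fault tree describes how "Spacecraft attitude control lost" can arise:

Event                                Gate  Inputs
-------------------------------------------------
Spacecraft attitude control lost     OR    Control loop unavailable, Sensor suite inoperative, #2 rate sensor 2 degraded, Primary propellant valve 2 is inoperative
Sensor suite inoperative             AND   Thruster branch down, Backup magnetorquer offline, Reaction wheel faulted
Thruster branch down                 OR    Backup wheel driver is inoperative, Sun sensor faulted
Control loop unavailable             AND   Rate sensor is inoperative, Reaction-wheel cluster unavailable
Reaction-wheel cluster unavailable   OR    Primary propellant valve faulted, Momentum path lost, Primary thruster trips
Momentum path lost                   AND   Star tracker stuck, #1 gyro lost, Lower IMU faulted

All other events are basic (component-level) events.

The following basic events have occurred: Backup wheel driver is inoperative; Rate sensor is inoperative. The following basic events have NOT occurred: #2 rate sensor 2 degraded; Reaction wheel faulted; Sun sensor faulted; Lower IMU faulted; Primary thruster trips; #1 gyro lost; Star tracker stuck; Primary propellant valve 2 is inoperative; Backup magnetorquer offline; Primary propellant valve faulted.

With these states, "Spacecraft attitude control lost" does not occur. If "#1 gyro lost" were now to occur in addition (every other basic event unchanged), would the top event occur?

Counterfactual: set "#1 gyro lost" to occurred.
Momentum path lost [AND]: Star tracker stuck=not, #1 gyro lost=occurs, Lower IMU faulted=not → not all inputs occur → does not occur.
Reaction-wheel cluster unavailable [OR]: Primary propellant valve faulted=not, Momentum path lost=not, Primary thruster trips=not → no input occurs → does not occur.
Control loop unavailable [AND]: Rate sensor is inoperative=occurs, Reaction-wheel cluster unavailable=not → not all inputs occur → does not occur.
Thruster branch down [OR]: Backup wheel driver is inoperative=occurs, Sun sensor faulted=not → at least one input occurs → occurs.
Sensor suite inoperative [AND]: Thruster branch down=occurs, Backup magnetorquer offline=not, Reaction wheel faulted=not → not all inputs occur → does not occur.
Spacecraft attitude control lost [OR]: Control loop unavailable=not, Sensor suite inoperative=not, #2 rate sensor 2 degraded=not, Primary propellant valve 2 is inoperative=not → no input occurs → does not occur.

No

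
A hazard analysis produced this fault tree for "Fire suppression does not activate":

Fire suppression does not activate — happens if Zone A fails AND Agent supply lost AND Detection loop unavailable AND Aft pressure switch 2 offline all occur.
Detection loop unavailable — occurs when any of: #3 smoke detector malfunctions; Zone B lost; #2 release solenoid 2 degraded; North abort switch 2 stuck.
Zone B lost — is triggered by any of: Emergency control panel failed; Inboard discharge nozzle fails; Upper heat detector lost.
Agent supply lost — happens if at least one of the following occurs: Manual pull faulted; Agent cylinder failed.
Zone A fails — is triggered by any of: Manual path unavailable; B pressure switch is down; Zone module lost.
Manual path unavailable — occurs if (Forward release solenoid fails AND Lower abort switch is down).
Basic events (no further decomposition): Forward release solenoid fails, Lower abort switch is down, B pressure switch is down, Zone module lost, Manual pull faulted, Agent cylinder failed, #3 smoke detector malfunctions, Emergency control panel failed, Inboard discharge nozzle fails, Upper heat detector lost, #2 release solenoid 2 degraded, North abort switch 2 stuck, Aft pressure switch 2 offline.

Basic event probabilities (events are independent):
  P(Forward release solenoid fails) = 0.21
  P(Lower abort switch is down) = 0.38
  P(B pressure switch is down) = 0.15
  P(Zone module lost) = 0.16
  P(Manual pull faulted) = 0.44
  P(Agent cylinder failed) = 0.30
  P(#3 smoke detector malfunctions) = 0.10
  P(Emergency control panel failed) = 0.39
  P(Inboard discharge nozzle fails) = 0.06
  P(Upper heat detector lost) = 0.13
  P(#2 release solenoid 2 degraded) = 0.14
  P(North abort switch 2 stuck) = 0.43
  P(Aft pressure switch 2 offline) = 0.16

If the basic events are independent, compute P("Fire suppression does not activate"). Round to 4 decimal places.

0.0260

P(Manual path unavailable) [AND] = 0.21 × 0.38 = 0.079800
P(Zone A fails) [OR] = 1 − (1−0.079800) × (1−0.15) × (1−0.16) = 0.342977
P(Agent supply lost) [OR] = 1 − (1−0.44) × (1−0.30) = 0.608000
P(Zone B lost) [OR] = 1 − (1−0.39) × (1−0.06) × (1−0.13) = 0.501142
P(Detection loop unavailable) [OR] = 1 − (1−0.10) × (1−0.501142) × (1−0.14) × (1−0.43) = 0.779914
P(Fire suppression does not activate) [AND] = 0.342977 × 0.608000 × 0.779914 × 0.16 = 0.026022
Rounded to 4 decimal places: P(Fire suppression does not activate) ≈ 0.0260.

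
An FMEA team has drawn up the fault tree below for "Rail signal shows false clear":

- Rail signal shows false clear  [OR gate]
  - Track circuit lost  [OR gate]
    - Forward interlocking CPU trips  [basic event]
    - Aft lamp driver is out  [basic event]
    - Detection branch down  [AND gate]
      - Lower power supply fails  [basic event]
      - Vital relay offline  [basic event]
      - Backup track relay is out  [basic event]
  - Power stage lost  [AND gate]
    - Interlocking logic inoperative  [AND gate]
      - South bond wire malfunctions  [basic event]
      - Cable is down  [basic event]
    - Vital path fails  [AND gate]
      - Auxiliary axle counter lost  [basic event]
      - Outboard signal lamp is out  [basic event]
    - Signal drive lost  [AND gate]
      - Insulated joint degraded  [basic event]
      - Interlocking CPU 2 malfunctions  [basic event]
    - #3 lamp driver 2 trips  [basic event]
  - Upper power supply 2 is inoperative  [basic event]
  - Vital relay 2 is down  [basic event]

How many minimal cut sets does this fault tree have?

Detection branch down [AND]: one cut set from each child combined → 1 × 1 × 1 = 1 cut set(s).
Track circuit lost [OR]: union of children's cut sets → 3 cut set(s).
Interlocking logic inoperative [AND]: one cut set from each child combined → 1 × 1 = 1 cut set(s).
Vital path fails [AND]: one cut set from each child combined → 1 × 1 = 1 cut set(s).
Signal drive lost [AND]: one cut set from each child combined → 1 × 1 = 1 cut set(s).
Power stage lost [AND]: one cut set from each child combined → 1 × 1 × 1 × 1 = 1 cut set(s).
Rail signal shows false clear [OR]: union of children's cut sets → 6 cut set(s).
Minimal cut sets: {Forward interlocking CPU trips}; {Aft lamp driver is out}; {Backup track relay is out, Lower power supply fails, Vital relay offline}; {#3 lamp driver 2 trips, Auxiliary axle counter lost, Cable is down, Insulated joint degraded, Interlocking CPU 2 malfunctions, Outboard signal lamp is out, South bond wire malfunctions}; {Upper power supply 2 is inoperative}; {Vital relay 2 is down}.

6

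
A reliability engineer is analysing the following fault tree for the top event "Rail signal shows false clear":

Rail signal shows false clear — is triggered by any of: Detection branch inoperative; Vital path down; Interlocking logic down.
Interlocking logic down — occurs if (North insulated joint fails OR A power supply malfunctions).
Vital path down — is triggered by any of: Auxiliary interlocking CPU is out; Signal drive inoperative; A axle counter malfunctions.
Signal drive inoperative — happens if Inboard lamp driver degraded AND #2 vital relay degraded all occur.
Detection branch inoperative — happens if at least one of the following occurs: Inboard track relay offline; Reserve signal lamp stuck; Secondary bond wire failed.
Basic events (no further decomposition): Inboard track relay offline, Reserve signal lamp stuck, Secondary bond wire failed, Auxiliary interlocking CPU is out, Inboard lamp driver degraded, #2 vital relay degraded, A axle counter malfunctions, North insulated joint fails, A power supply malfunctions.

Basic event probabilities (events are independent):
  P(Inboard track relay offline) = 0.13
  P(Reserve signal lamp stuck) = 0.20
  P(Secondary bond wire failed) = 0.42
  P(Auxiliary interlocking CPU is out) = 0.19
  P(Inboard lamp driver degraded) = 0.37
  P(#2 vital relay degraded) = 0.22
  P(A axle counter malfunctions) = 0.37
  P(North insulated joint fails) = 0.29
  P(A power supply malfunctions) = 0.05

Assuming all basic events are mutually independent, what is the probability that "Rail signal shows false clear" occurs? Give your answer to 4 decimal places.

0.8724

P(Detection branch inoperative) [OR] = 1 − (1−0.13) × (1−0.20) × (1−0.42) = 0.596320
P(Signal drive inoperative) [AND] = 0.37 × 0.22 = 0.081400
P(Vital path down) [OR] = 1 − (1−0.19) × (1−0.081400) × (1−0.37) = 0.531238
P(Interlocking logic down) [OR] = 1 − (1−0.29) × (1−0.05) = 0.325500
P(Rail signal shows false clear) [OR] = 1 − (1−0.596320) × (1−0.531238) × (1−0.325500) = 0.872364
Rounded to 4 decimal places: P(Rail signal shows false clear) ≈ 0.8724.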